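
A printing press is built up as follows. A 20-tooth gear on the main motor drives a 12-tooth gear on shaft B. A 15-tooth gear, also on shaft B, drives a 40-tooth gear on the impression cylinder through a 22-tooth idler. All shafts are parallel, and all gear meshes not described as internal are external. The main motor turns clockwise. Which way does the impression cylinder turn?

anticlockwise

the main motor → shaft B: external mesh, 1 reversal → CCW.
shaft B → the impression cylinder: driver → idler → driven is 2 external meshes, 2 reversals → CCW.
3 reversals in total — an odd number — so the impression cylinder turns opposite to the main motor.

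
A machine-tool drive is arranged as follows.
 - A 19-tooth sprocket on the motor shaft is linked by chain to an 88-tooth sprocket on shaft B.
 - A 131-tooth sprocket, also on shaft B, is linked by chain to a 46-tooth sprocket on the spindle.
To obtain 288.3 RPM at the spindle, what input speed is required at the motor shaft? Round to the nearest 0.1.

468.9 RPM

Overall ratio R = 4.6316 × 0.35115 = 1.6264.
Required input speed = output speed × R = 288.3 × 1.6264 = 468.88 RPM.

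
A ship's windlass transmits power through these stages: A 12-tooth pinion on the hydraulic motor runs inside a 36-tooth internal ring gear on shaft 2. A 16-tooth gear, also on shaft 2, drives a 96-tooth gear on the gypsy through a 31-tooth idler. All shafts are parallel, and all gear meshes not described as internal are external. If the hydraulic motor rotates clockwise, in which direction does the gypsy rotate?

clockwise

the hydraulic motor → shaft 2: internal mesh, same direction → CW.
shaft 2 → the gypsy: driver → idler → driven is 2 external meshes, 2 reversals → CW.
2 reversals in total — an even number — so the gypsy turns the same way as the hydraulic motor.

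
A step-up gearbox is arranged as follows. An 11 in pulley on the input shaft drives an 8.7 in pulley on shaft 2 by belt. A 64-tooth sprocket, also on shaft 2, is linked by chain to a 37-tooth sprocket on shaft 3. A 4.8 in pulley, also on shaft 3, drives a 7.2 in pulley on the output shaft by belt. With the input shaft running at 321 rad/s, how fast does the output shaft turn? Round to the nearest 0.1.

468.0 rad/s

Belt: ratio = 8.7/11 = 0.79091, so shaft 2 turns at 321 / 0.79091 = 405.86 rad/s.
Chain: ratio = 37/64 = 0.57812, so shaft 3 turns at 405.86 / 0.57812 = 702.03 rad/s.
Belt: ratio = 7.2/4.8 = 1.5, so the output shaft turns at 702.03 / 1.5 = 468.02 rad/s.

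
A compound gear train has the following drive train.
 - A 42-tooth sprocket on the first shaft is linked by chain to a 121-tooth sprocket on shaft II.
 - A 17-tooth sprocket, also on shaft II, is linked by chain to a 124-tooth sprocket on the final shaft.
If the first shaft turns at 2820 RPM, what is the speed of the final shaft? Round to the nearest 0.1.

Chain: ratio = 121/42 = 2.881, so shaft II turns at 2820 / 2.881 = 978.84 RPM.
Chain: ratio = 124/17 = 7.2941, so the final shaft turns at 978.84 / 7.2941 = 134.2 RPM.

134.2 RPM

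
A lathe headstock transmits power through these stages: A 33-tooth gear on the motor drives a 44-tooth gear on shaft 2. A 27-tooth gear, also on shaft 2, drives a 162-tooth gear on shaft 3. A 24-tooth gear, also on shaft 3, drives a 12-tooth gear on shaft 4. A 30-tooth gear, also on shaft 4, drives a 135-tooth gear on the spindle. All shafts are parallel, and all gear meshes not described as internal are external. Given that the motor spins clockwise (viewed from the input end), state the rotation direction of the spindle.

the motor → shaft 2: external mesh, 1 reversal → CCW.
shaft 2 → shaft 3: external mesh, 1 reversal → CW.
shaft 3 → shaft 4: external mesh, 1 reversal → CCW.
shaft 4 → the spindle: external mesh, 1 reversal → CW.
4 reversals in total — an even number — so the spindle turns the same way as the motor.

clockwise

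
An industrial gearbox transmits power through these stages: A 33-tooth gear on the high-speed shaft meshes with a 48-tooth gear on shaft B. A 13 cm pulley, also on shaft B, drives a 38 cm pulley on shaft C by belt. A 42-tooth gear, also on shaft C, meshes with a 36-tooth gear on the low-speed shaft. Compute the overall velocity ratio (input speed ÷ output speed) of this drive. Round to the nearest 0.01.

Each stage contributes driven/driver: gear mesh 48/33 = 1.4545, belt 38/13 = 2.9231, gear mesh 36/42 = 0.85714.
Overall: 1.4545 × 2.9231 × 0.85714 = 3.6444.

3.64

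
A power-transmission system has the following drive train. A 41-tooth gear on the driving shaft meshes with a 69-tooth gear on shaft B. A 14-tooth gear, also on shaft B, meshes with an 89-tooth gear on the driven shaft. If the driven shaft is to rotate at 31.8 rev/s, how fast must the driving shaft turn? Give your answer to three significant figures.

Overall ratio R = 1.6829 × 6.3571 = 10.699.
Required input speed = output speed × R = 31.8 × 10.699 = 340.22 rev/s.

340 rev/s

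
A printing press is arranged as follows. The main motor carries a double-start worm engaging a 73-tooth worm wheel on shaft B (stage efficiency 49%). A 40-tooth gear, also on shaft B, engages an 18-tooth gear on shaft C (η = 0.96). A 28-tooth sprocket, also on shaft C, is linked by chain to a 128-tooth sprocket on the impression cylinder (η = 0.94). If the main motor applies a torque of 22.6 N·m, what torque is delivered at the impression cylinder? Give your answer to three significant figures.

After the worm (73/2): 22.6 × 36.5 × 0.49 = 404.2 N·m
After the gear mesh (18/40): 404.2 × 0.45 × 0.96 = 174.61 N·m
After the chain (128/28): 174.61 × 4.5714 × 0.94 = 750.34 N·m

750 N·m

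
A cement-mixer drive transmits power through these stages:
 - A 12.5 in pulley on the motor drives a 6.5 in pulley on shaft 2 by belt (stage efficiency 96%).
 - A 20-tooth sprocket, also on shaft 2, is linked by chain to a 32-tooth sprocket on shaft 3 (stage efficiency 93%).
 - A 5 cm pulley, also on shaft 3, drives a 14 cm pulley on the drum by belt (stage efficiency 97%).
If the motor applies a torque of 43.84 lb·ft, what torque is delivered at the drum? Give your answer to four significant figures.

88.45 lb·ft

After the belt (6.5/12.5): 43.84 × 0.52 × 0.96 = 21.885 lb·ft
After the chain (32/20): 21.885 × 1.6 × 0.93 = 32.565 lb·ft
After the belt (14/5): 32.565 × 2.8 × 0.97 = 88.446 lb·ft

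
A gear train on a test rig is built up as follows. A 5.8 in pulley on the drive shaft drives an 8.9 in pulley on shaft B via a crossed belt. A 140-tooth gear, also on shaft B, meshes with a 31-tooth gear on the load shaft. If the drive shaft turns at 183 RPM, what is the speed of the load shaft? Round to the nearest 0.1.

belt 8.9/5.8 = 1.5345 → 183/1.5345 = 119.26 RPM
gear mesh 31/140 = 0.22143 → 119.26/0.22143 = 538.59 RPM

538.6 RPM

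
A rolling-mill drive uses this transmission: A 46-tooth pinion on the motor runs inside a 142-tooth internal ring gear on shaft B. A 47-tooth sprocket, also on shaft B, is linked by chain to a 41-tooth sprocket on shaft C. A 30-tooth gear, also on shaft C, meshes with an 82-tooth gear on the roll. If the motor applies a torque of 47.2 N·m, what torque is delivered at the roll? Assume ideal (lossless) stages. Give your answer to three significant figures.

347 N·m

After the internal gear (142/46): 47.2 × 3.087 = 145.7 N·m
After the chain (41/47): 145.7 × 0.87234 = 127.1 N·m
After the gear mesh (82/30): 127.1 × 2.7333 = 347.42 N·m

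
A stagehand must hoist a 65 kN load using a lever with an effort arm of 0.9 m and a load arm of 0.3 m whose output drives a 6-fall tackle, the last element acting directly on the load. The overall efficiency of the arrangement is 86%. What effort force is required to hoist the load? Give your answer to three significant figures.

Lever MA = effort arm / load arm = 0.9/0.3 = 3.
Block-and-tackle MA = number of supporting rope parts = 6.
Combined ideal MA = 3 × 6 = 18.
Actual MA = 18 × 0.86 = 15.48.
Effort = load / actual MA = 65 / 15.48 = 4.199 kN.

4.20 kN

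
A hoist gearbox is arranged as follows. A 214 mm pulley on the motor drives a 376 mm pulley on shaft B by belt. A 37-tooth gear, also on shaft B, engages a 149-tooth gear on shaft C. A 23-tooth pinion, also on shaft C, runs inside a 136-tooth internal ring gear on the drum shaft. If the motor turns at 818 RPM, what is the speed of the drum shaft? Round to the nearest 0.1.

19.6 RPM

the motor → shaft B (belt, 376/214): 818 ÷ 1.757 = 465.56 RPM
shaft B → shaft C (gear mesh, 149/37): 465.56 ÷ 4.027 = 115.61 RPM
shaft C → the drum shaft (internal gear, 136/23): 115.61 ÷ 5.913 = 19.552 RPM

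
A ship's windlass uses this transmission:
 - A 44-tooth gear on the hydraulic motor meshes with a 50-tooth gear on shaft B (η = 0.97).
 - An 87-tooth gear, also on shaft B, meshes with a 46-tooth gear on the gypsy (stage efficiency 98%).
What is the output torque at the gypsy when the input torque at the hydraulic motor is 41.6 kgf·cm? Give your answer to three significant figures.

23.8 kgf·cm

After the gear mesh (50/44): 41.6 × 1.1364 × 0.97 = 45.855 kgf·cm
After the gear mesh (46/87): 45.855 × 0.52874 × 0.98 = 23.76 kgf·cm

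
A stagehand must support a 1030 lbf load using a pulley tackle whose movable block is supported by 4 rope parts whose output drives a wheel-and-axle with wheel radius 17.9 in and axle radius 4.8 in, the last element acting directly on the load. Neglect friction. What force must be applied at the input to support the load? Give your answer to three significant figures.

69.1 lbf

Block-and-tackle MA = number of supporting rope parts = 4.
Wheel-and-axle MA = R/r = 17.9/4.8 = 3.7292.
Combined ideal MA = 4 × 3.7292 = 14.917.
Effort = load / MA = 1030 / 14.917 = 69.05 lbf.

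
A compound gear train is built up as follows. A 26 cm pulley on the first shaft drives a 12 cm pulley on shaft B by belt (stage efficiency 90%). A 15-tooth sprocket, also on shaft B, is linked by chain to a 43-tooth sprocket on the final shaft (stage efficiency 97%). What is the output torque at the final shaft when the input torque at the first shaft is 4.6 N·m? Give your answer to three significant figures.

5.31 N·m

Belt: ratio = 12/26 = 0.46154; torque at shaft B = 4.6 × 0.46154 × 0.90 = 1.9108 N·m.
Chain: ratio = 43/15 = 2.8667; torque at the final shaft = 1.9108 × 2.8667 × 0.97 = 5.3132 N·m.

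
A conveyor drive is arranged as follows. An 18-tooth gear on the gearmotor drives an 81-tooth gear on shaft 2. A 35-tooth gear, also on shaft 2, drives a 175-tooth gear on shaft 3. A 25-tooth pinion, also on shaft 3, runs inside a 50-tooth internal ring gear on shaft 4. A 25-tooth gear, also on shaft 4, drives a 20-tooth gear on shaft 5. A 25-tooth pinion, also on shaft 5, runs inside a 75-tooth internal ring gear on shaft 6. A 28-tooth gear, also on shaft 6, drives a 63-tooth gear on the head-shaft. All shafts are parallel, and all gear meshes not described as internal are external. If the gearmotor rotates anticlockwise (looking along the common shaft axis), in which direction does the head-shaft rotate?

anticlockwise

the gearmotor → shaft 2: external mesh, 1 reversal → CW.
shaft 2 → shaft 3: external mesh, 1 reversal → CCW.
shaft 3 → shaft 4: internal mesh, same direction → CCW.
shaft 4 → shaft 5: external mesh, 1 reversal → CW.
shaft 5 → shaft 6: internal mesh, same direction → CW.
shaft 6 → the head-shaft: external mesh, 1 reversal → CCW.
4 reversals in total — an even number — so the head-shaft turns the same way as the gearmotor.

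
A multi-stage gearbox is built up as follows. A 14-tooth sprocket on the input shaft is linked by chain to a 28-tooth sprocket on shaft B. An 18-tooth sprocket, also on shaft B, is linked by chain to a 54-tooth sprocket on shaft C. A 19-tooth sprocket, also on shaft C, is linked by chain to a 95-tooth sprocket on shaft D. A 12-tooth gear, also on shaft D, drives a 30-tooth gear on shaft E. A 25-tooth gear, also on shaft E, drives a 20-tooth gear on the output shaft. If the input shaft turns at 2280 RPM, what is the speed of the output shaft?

38 RPM

chain 28/14 = 2 → 2280/2 = 1140 RPM
chain 54/18 = 3 → 1140/3 = 380 RPM
chain 95/19 = 5 → 380/5 = 76 RPM
gear mesh 30/12 = 2.5 → 76/2.5 = 30.4 RPM
gear mesh 20/25 = 0.8 → 30.4/0.8 = 38 RPM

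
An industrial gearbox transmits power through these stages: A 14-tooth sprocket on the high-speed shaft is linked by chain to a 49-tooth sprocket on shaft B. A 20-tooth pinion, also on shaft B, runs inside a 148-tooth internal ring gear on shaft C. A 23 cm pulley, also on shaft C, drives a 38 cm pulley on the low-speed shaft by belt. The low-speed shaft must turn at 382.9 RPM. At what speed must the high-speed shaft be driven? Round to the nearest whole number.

16385 RPM

Overall ratio R = 3.5 × 7.4 × 1.6522 = 42.791.
Required input speed = output speed × R = 382.9 × 42.791 = 16385 RPM.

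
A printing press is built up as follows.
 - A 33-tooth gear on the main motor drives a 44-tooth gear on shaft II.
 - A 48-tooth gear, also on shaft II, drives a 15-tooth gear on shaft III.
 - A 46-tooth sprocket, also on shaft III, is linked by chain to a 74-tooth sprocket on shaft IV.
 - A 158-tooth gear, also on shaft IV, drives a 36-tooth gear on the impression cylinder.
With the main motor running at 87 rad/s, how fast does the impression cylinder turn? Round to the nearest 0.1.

569.7 rad/s

the main motor → shaft II (gear mesh, 44/33): 87 ÷ 1.3333 = 65.25 rad/s
shaft II → shaft III (gear mesh, 15/48): 65.25 ÷ 0.3125 = 208.8 rad/s
shaft III → shaft IV (chain, 74/46): 208.8 ÷ 1.6087 = 129.79 rad/s
shaft IV → the impression cylinder (gear mesh, 36/158): 129.79 ÷ 0.22785 = 569.65 rad/s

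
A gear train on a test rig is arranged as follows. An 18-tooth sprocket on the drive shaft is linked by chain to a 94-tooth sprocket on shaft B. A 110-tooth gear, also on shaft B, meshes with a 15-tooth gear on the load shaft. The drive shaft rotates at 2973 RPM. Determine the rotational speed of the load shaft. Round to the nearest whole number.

the drive shaft → shaft B (chain, 94/18): 2973 ÷ 5.2222 = 569.3 RPM
shaft B → the load shaft (gear mesh, 15/110): 569.3 ÷ 0.13636 = 4174.9 RPM

4175 RPM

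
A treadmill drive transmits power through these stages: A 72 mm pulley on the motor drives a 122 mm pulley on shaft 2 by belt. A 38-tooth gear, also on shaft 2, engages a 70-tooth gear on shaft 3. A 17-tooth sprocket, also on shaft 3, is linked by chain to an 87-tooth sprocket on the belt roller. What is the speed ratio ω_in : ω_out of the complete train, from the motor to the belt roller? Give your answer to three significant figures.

Each stage contributes driven/driver: belt 122/72 = 1.6944, gear mesh 70/38 = 1.8421, chain 87/17 = 5.1176.
Overall: 1.6944 × 1.8421 × 5.1176 = 15.974.

16.0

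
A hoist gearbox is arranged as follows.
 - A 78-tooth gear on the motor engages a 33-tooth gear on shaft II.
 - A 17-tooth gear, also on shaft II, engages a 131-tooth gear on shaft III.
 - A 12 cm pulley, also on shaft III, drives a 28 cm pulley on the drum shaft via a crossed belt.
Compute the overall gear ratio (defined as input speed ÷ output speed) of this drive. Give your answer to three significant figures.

Each stage contributes driven/driver: gear mesh 33/78 = 0.42308, gear mesh 131/17 = 7.7059, belt 28/12 = 2.3333.
Overall: 0.42308 × 7.7059 × 2.3333 = 7.6071.

7.61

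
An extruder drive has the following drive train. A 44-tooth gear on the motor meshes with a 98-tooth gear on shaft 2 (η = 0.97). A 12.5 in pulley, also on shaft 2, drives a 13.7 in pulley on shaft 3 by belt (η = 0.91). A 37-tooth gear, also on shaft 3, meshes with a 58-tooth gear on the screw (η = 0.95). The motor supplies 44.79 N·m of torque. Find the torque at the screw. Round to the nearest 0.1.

gear mesh 98/44 = 2.2273 → τ = 44.79·2.2273·0.97 = 96.767 N·m
belt 13.7/12.5 = 1.096 → τ = 96.767·1.096·0.91 = 96.511 N·m
gear mesh 58/37 = 1.5676 → τ = 96.511·1.5676·0.95 = 143.72 N·m

143.7 N·m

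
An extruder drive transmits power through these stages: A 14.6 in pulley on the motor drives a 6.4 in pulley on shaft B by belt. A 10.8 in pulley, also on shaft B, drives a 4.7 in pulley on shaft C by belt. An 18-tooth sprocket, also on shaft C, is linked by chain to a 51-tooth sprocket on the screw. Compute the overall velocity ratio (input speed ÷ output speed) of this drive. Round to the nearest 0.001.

0.541

Each stage contributes driven/driver: belt 6.4/14.6 = 0.43836, belt 4.7/10.8 = 0.43519, chain 51/18 = 2.8333.
Overall: 0.43836 × 0.43519 × 2.8333 = 0.5405.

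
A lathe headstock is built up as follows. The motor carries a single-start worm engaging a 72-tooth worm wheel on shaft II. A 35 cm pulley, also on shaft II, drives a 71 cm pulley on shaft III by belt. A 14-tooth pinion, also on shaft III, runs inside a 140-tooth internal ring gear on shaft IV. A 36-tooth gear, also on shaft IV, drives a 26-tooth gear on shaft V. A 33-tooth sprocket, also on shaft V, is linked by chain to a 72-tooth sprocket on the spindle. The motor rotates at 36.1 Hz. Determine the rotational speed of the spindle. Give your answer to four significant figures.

Worm: ratio = 72/1 = 72, so shaft II turns at 36.1 / 72 = 0.50139 Hz.
Belt: ratio = 71/35 = 2.0286, so shaft III turns at 0.50139 / 2.0286 = 0.24716 Hz.
Internal gear: ratio = 140/14 = 10, so shaft IV turns at 0.24716 / 10 = 0.024716 Hz.
Gear mesh: ratio = 26/36 = 0.72222, so shaft V turns at 0.024716 / 0.72222 = 0.034223 Hz.
Chain: ratio = 72/33 = 2.1818, so the spindle turns at 0.034223 / 2.1818 = 0.015685 Hz.

0.01569 Hz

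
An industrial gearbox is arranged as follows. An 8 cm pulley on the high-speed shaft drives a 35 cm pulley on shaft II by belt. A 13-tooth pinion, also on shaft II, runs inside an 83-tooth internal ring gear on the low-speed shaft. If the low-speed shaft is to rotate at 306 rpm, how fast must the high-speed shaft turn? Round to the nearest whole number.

Overall ratio R = 4.375 × 6.3846 = 27.933.
Required input speed = output speed × R = 306 × 27.933 = 8547.4 rpm.

8547 rpm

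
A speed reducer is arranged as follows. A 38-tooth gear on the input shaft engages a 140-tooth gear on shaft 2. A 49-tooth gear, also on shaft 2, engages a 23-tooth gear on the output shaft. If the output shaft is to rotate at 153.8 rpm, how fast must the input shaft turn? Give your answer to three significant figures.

Overall ratio R = 3.6842 × 0.46939 = 1.7293.
Required input speed = output speed × R = 153.8 × 1.7293 = 265.97 rpm.

266 rpm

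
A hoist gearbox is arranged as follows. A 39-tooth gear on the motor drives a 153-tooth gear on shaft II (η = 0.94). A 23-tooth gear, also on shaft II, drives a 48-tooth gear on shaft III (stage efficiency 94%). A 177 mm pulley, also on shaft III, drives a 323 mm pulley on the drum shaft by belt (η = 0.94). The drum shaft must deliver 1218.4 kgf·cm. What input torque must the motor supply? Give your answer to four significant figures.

Overall ratio R = 3.9231 × 2.087 × 1.8249 = 14.941; overall efficiency η = 0.94 × 0.94 × 0.94 = 0.8306.
Input torque = output torque / (R × η) = 1218.4 / (14.941 × 0.8306) = 98.183 kgf·cm.

98.18 kgf·cm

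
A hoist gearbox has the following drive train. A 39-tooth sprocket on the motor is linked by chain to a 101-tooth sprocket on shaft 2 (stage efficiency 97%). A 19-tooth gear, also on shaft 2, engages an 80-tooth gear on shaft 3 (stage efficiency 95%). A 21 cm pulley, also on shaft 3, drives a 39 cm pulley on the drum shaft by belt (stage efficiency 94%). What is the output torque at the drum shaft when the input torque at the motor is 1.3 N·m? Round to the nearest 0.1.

22.8 N·m

Chain: ratio = 101/39 = 2.5897; torque at shaft 2 = 1.3 × 2.5897 × 0.97 = 3.2657 N·m.
Gear mesh: ratio = 80/19 = 4.2105; torque at shaft 3 = 3.2657 × 4.2105 × 0.95 = 13.063 N·m.
Belt: ratio = 39/21 = 1.8571; torque at the drum shaft = 13.063 × 1.8571 × 0.94 = 22.804 N·m.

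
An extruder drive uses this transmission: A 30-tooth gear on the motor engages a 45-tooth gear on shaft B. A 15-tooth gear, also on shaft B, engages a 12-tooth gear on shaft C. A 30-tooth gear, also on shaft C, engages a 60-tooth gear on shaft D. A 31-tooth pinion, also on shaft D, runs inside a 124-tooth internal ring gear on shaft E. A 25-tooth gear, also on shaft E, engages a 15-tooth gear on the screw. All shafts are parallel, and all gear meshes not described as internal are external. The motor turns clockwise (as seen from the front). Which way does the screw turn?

the motor → shaft B: external mesh, 1 reversal → CCW.
shaft B → shaft C: external mesh, 1 reversal → CW.
shaft C → shaft D: external mesh, 1 reversal → CCW.
shaft D → shaft E: internal mesh, same direction → CCW.
shaft E → the screw: external mesh, 1 reversal → CW.
4 reversals in total — an even number — so the screw turns the same way as the motor.

clockwise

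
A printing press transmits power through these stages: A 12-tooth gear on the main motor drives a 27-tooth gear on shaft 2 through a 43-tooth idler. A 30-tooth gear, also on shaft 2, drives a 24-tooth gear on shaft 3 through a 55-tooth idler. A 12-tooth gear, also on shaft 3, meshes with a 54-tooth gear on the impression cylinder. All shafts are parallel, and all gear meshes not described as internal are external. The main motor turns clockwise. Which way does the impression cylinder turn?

anticlockwise

the main motor → shaft 2: driver → idler → driven is 2 external meshes, 2 reversals → CW.
shaft 2 → shaft 3: driver → idler → driven is 2 external meshes, 2 reversals → CW.
shaft 3 → the impression cylinder: external mesh, 1 reversal → CCW.
5 reversals in total — an odd number — so the impression cylinder turns opposite to the main motor.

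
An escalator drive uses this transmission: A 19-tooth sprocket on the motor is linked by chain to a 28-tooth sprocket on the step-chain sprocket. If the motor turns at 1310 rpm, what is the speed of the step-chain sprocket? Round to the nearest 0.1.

Chain: ratio = 28/19 = 1.4737, so the step-chain sprocket turns at 1310 / 1.4737 = 888.93 rpm.

888.9 rpm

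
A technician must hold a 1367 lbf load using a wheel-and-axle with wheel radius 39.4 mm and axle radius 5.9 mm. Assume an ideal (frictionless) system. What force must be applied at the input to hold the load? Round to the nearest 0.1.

Wheel-and-axle MA = R/r = 39.4/5.9 = 6.678.
Effort = load / MA = 1367 / 6.678 = 204.7 lbf.

204.7 lbf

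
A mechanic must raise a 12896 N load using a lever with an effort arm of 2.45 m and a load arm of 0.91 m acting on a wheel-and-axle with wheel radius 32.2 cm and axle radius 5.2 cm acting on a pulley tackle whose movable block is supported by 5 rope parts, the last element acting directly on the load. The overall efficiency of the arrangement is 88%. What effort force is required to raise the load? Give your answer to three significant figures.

176 N

Lever MA = effort arm / load arm = 2.45/0.91 = 2.6923.
Wheel-and-axle MA = R/r = 32.2/5.2 = 6.1923.
Block-and-tackle MA = number of supporting rope parts = 5.
Combined ideal MA = 2.6923 × 6.1923 × 5 = 83.358.
Actual MA = 83.358 × 0.88 = 73.355.
Effort = load / actual MA = 12896 / 73.355 = 175.8 N.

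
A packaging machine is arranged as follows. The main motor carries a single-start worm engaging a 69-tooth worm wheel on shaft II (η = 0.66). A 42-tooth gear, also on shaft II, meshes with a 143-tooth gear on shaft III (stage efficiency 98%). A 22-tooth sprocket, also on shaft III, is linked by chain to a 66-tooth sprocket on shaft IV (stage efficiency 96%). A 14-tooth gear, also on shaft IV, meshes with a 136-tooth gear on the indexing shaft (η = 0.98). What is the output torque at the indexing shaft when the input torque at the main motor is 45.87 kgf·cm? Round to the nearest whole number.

191101 kgf·cm

After the worm (69/1): 45.87 × 69 × 0.66 = 2088.9 kgf·cm
After the gear mesh (143/42): 2088.9 × 3.4048 × 0.98 = 6970 kgf·cm
After the chain (66/22): 6970 × 3 × 0.96 = 20074 kgf·cm
After the gear mesh (136/14): 20074 × 9.7143 × 0.98 = 1.911e+05 kgf·cm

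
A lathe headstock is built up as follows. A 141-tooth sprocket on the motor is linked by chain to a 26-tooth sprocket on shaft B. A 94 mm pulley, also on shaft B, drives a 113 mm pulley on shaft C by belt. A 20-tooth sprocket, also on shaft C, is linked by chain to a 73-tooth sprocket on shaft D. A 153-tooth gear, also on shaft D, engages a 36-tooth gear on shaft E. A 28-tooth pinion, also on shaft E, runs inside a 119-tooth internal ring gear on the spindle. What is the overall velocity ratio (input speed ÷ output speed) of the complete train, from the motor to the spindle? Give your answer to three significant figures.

Each stage contributes driven/driver: chain 26/141 = 0.1844, belt 113/94 = 1.2021, chain 73/20 = 3.65, gear mesh 36/153 = 0.23529, internal gear 119/28 = 4.25.
Overall: 0.1844 × 1.2021 × 3.65 × 0.23529 × 4.25 = 0.80909.

0.809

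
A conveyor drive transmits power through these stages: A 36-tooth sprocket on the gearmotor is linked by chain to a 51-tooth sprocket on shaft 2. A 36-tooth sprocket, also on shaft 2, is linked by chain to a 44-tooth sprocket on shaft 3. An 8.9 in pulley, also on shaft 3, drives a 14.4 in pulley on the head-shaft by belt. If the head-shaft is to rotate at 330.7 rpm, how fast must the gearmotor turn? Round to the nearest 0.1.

926.5 rpm

Overall ratio R = 1.4167 × 1.2222 × 1.618 = 2.8015.
Required input speed = output speed × R = 330.7 × 2.8015 = 926.46 rpm.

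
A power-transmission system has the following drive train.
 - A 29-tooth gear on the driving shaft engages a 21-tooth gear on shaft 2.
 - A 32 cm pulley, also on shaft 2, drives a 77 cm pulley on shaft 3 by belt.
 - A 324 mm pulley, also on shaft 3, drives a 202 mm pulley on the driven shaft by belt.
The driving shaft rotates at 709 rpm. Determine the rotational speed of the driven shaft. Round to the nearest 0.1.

652.6 rpm

Gear mesh: ratio = 21/29 = 0.72414, so shaft 2 turns at 709 / 0.72414 = 979.1 rpm.
Belt: ratio = 77/32 = 2.4062, so shaft 3 turns at 979.1 / 2.4062 = 406.9 rpm.
Belt: ratio = 202/324 = 0.62346, so the driven shaft turns at 406.9 / 0.62346 = 652.65 rpm.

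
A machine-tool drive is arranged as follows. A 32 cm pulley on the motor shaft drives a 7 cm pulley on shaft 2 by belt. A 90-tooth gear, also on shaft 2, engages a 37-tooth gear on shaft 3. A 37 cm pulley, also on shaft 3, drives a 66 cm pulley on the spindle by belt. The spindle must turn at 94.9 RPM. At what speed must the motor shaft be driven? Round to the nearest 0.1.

15.2 RPM

Overall ratio R = 0.21875 × 0.41111 × 1.7838 = 0.16042.
Required input speed = output speed × R = 94.9 × 0.16042 = 15.224 RPM.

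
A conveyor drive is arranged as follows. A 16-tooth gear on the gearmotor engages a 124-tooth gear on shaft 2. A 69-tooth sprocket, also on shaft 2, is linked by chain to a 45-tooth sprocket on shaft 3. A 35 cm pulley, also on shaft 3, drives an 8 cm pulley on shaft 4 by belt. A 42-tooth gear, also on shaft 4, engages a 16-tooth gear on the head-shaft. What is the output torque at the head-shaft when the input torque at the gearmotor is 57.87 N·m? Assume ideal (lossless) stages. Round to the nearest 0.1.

gear mesh 124/16 = 7.75 → τ = 57.87·7.75 = 448.49 N·m
chain 45/69 = 0.65217 → τ = 448.49·0.65217 = 292.5 N·m
belt 8/35 = 0.22857 → τ = 292.5·0.22857 = 66.856 N·m
gear mesh 16/42 = 0.38095 → τ = 66.856·0.38095 = 25.469 N·m

25.5 N·m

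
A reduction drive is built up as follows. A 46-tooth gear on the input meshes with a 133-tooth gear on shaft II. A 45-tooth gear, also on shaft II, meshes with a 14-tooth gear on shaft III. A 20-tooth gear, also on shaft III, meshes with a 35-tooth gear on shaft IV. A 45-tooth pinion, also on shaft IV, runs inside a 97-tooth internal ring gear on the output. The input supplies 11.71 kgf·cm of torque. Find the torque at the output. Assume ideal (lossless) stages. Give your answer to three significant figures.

Gear mesh: ratio = 133/46 = 2.8913; torque at shaft II = 11.71 × 2.8913 = 33.857 kgf·cm.
Gear mesh: ratio = 14/45 = 0.31111; torque at shaft III = 33.857 × 0.31111 = 10.533 kgf·cm.
Gear mesh: ratio = 35/20 = 1.75; torque at shaft IV = 10.533 × 1.75 = 18.433 kgf·cm.
Internal gear: ratio = 97/45 = 2.1556; torque at the output = 18.433 × 2.1556 = 39.734 kgf·cm.

39.7 kgf·cm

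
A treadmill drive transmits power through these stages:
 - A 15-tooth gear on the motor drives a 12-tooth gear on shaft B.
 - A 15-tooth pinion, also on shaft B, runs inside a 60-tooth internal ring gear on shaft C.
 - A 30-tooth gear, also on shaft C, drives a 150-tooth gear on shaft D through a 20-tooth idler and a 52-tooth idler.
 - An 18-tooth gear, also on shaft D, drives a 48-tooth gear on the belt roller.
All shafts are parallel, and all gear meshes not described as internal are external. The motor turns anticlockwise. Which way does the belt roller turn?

the motor → shaft B: external mesh, 1 reversal → CW.
shaft B → shaft C: internal mesh, same direction → CW.
shaft C → shaft D: driver → idler → idler → driven is 3 external meshes, 3 reversals → CCW.
shaft D → the belt roller: external mesh, 1 reversal → CW.
5 reversals in total — an odd number — so the belt roller turns opposite to the motor.

clockwise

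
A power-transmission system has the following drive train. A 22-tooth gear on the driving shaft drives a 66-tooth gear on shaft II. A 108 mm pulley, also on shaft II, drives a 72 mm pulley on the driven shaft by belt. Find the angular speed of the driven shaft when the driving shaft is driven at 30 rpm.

15 rpm

gear mesh 66/22 = 3 → 30/3 = 10 rpm
belt 72/108 = 0.66667 → 10/0.66667 = 15 rpm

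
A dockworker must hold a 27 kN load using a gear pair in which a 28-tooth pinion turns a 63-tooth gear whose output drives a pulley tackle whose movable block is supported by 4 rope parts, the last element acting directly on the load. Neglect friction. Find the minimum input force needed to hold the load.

3 kN

Gear pair MA = 63/28 = 2.25.
Block-and-tackle MA = number of supporting rope parts = 4.
Combined ideal MA = 2.25 × 4 = 9.
Effort = load / MA = 27 / 9 = 3 kN.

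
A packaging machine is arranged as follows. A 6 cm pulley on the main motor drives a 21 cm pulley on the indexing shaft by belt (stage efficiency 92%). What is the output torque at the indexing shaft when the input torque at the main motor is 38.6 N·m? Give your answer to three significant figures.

124 N·m

belt 21/6 = 3.5 → τ = 38.6·3.5·0.92 = 124.29 N·m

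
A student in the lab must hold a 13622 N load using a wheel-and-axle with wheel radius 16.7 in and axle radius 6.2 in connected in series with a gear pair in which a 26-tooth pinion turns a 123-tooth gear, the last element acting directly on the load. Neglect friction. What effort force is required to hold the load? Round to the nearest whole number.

1069 N

Wheel-and-axle MA = R/r = 16.7/6.2 = 2.6935.
Gear pair MA = 123/26 = 4.7308.
Combined ideal MA = 2.6935 × 4.7308 = 12.743.
Effort = load / MA = 13622 / 12.743 = 1069 N.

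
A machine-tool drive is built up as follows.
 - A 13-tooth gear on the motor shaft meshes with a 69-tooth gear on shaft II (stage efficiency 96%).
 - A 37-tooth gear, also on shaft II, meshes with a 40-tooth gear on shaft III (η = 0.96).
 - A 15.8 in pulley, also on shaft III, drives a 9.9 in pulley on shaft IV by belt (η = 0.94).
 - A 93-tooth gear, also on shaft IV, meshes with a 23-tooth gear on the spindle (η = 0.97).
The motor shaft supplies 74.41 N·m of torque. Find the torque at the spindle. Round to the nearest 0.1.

55.6 N·m

gear mesh 69/13 = 5.3077 → τ = 74.41·5.3077·0.96 = 379.15 N·m
gear mesh 40/37 = 1.0811 → τ = 379.15·1.0811·0.96 = 393.49 N·m
belt 9.9/15.8 = 0.62658 → τ = 393.49·0.62658·0.94 = 231.76 N·m
gear mesh 23/93 = 0.24731 → τ = 231.76·0.24731·0.97 = 55.598 N·m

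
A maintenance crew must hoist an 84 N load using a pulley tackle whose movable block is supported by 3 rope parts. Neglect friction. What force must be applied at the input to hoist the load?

28 N

Block-and-tackle MA = number of supporting rope parts = 3.
Effort = load / MA = 84 / 3 = 28 N.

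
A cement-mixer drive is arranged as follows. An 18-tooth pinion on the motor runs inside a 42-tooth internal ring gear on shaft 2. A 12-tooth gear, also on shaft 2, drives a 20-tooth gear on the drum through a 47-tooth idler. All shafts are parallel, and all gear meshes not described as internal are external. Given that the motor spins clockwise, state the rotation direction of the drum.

clockwise

the motor → shaft 2: internal mesh, same direction → CW.
shaft 2 → the drum: driver → idler → driven is 2 external meshes, 2 reversals → CW.
2 reversals in total — an even number — so the drum turns the same way as the motor.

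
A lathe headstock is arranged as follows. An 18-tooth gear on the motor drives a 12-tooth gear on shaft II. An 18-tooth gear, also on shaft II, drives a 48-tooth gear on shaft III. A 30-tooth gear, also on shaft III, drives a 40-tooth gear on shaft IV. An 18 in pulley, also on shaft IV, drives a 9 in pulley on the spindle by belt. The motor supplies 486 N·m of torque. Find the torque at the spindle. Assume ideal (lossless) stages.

gear mesh 12/18 = 0.66667 → τ = 486·0.66667 = 324 N·m
gear mesh 48/18 = 2.6667 → τ = 324·2.6667 = 864 N·m
gear mesh 40/30 = 1.3333 → τ = 864·1.3333 = 1152 N·m
belt 9/18 = 0.5 → τ = 1152·0.5 = 576 N·m

576 N·m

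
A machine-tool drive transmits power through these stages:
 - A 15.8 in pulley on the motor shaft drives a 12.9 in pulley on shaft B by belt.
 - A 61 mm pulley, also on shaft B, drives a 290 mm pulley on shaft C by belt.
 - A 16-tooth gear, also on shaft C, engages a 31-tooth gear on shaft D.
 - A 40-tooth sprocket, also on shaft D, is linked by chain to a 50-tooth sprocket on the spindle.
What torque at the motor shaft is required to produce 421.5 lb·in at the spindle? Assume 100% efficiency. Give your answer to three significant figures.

44.8 lb·in

Overall ratio R = 0.81646 × 4.7541 × 1.9375 × 1.25 = 9.4005.
Input torque = output torque / R = 421.5 / 9.4005 = 44.838 lb·in.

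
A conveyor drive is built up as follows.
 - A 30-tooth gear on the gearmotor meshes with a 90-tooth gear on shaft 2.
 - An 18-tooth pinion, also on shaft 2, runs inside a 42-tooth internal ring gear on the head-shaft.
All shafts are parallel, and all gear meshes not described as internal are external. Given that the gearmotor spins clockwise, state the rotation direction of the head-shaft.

counterclockwise

the gearmotor → shaft 2: external mesh, 1 reversal → CCW.
shaft 2 → the head-shaft: internal mesh, same direction → CCW.
1 reversal in total — an odd number — so the head-shaft turns opposite to the gearmotor.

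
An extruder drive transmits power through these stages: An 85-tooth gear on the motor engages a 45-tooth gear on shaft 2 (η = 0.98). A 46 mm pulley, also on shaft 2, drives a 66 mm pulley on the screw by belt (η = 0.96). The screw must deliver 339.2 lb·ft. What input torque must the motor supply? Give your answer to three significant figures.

Overall ratio R = 0.52941 × 1.4348 = 0.75959; overall efficiency η = 0.98 × 0.96 = 0.9408.
Input torque = output torque / (R × η) = 339.2 / (0.75959 × 0.9408) = 474.66 lb·ft.

475 lb·ft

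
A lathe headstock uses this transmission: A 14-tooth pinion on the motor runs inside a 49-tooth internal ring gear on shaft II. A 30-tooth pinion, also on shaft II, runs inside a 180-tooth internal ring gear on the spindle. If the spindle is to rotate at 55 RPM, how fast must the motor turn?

1155 RPM

Overall ratio R = 3.5 × 6 = 21.
Required input speed = output speed × R = 55 × 21 = 1155 RPM.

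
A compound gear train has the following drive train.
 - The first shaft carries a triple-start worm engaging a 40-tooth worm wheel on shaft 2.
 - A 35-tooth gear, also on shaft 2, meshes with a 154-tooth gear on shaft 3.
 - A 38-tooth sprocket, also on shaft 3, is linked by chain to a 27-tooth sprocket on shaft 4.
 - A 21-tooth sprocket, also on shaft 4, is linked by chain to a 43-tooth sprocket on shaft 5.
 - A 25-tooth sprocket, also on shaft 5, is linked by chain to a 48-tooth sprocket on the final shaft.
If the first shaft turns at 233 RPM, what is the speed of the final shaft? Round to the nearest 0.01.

the first shaft → shaft 2 (worm, 40/3): 233 ÷ 13.333 = 17.475 RPM
shaft 2 → shaft 3 (gear mesh, 154/35): 17.475 ÷ 4.4 = 3.9716 RPM
shaft 3 → shaft 4 (chain, 27/38): 3.9716 ÷ 0.71053 = 5.5896 RPM
shaft 4 → shaft 5 (chain, 43/21): 5.5896 ÷ 2.0476 = 2.7298 RPM
shaft 5 → the final shaft (chain, 48/25): 2.7298 ÷ 1.92 = 1.4218 RPM

1.42 RPM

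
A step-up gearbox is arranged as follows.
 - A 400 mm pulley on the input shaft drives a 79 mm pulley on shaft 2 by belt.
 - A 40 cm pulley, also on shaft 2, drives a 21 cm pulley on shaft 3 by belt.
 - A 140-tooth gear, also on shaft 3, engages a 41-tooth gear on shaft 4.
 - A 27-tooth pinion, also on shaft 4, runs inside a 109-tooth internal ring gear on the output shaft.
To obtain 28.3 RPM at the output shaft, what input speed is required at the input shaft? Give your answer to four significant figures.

3.469 RPM

Overall ratio R = 0.1975 × 0.525 × 0.29286 × 4.037 = 0.12259.
Required input speed = output speed × R = 28.3 × 0.12259 = 3.4692 RPM.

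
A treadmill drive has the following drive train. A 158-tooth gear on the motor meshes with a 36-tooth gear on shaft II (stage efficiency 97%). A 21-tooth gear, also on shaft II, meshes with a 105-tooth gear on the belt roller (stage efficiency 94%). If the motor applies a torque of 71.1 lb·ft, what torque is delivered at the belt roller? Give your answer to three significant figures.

73.9 lb·ft

gear mesh 36/158 = 0.22785 → τ = 71.1·0.22785·0.97 = 15.714 lb·ft
gear mesh 105/21 = 5 → τ = 15.714·5·0.94 = 73.856 lb·ft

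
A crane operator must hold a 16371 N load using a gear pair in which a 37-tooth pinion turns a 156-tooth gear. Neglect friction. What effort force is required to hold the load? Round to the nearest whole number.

3883 N

Gear pair MA = 156/37 = 4.2162.
Effort = load / MA = 16371 / 4.2162 = 3882.9 N.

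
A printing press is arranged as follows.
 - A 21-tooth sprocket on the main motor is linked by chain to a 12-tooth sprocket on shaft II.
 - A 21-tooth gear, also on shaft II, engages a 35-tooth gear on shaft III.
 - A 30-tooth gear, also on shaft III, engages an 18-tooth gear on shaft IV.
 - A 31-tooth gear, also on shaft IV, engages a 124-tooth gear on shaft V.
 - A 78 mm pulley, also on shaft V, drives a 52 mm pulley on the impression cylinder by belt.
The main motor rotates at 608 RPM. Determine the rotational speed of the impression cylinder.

the main motor → shaft II (chain, 12/21): 608 ÷ 0.57143 = 1064 RPM
shaft II → shaft III (gear mesh, 35/21): 1064 ÷ 1.6667 = 638.4 RPM
shaft III → shaft IV (gear mesh, 18/30): 638.4 ÷ 0.6 = 1064 RPM
shaft IV → shaft V (gear mesh, 124/31): 1064 ÷ 4 = 266 RPM
shaft V → the impression cylinder (belt, 52/78): 266 ÷ 0.66667 = 399 RPM

399 RPM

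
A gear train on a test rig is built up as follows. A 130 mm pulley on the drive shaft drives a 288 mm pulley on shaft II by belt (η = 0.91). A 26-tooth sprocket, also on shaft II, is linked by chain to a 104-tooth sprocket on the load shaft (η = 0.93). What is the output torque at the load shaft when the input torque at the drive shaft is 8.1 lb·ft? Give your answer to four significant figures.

60.75 lb·ft

Belt: ratio = 288/130 = 2.2154; torque at shaft II = 8.1 × 2.2154 × 0.91 = 16.33 lb·ft.
Chain: ratio = 104/26 = 4; torque at the load shaft = 16.33 × 4 × 0.93 = 60.746 lb·ft.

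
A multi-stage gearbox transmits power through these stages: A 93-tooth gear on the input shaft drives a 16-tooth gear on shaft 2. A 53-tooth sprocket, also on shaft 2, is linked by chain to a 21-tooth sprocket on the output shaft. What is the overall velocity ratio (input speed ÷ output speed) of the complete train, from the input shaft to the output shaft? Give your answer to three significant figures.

Each stage contributes driven/driver: gear mesh 16/93 = 0.17204, chain 21/53 = 0.39623.
Overall: 0.17204 × 0.39623 = 0.068168.

0.0682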